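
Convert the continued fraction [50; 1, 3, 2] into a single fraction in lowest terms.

457/9

Collapse the nested fraction from the inside out:
Start with 2.
3 + 1/(2/1) = 3 + 1/2 = 7/2
1 + 1/(7/2) = 1 + 2/7 = 9/7
50 + 1/(9/7) = 50 + 7/9 = 457/9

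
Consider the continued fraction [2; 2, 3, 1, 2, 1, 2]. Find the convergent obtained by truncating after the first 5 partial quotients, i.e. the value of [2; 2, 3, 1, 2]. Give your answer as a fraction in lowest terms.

a_0 = 2: 2/1
a_1 = 2: 5/2
a_2 = 3: 17/7
a_3 = 1: 22/9
a_4 = 2: 61/25

61/25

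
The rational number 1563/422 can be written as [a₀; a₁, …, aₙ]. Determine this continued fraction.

[3; 1, 2, 2, 1, 1, 1, 15]

Repeatedly divide and take the remainder:
1563 ÷ 422 → quotient 3, remainder 297
422 ÷ 297 → quotient 1, remainder 125
297 ÷ 125 → quotient 2, remainder 47
125 ÷ 47 → quotient 2, remainder 31
47 ÷ 31 → quotient 1, remainder 16
31 ÷ 16 → quotient 1, remainder 15
16 ÷ 15 → quotient 1, remainder 1
15 ÷ 1 → quotient 15, remainder 0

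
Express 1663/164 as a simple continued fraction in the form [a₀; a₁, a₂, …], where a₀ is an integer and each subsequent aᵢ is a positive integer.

Run the Euclidean algorithm, recording each quotient:
1663 ÷ 164 → quotient 10, remainder 23
164 ÷ 23 → quotient 7, remainder 3
23 ÷ 3 → quotient 7, remainder 2
3 ÷ 2 → quotient 1, remainder 1
2 ÷ 1 → quotient 2, remainder 0

[10; 7, 7, 1, 2]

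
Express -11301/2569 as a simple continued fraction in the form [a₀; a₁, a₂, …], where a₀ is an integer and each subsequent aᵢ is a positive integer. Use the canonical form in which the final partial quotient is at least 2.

Apply division with remainder until the remainder is 0:
-11301 ÷ 2569 → quotient -5, remainder 1544
2569 ÷ 1544 → quotient 1, remainder 1025
1544 ÷ 1025 → quotient 1, remainder 519
1025 ÷ 519 → quotient 1, remainder 506
519 ÷ 506 → quotient 1, remainder 13
506 ÷ 13 → quotient 38, remainder 12
13 ÷ 12 → quotient 1, remainder 1
12 ÷ 1 → quotient 12, remainder 0

[-5; 1, 1, 1, 1, 38, 1, 12]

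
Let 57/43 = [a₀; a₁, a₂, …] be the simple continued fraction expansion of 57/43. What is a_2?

14

57 ÷ 43 → quotient 1, remainder 14
43 ÷ 14 → quotient 3, remainder 1
14 ÷ 1 → quotient 14, remainder 0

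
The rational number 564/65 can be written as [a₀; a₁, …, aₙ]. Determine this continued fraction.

⌊564/65⌋ = 8, remainder 44
⌊65/44⌋ = 1, remainder 21
⌊44/21⌋ = 2, remainder 2
⌊21/2⌋ = 10, remainder 1
⌊2/1⌋ = 2, remainder 0

[8; 1, 2, 10, 2]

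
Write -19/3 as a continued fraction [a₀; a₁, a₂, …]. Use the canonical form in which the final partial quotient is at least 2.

-19 ÷ 3 → quotient -7, remainder 2
3 ÷ 2 → quotient 1, remainder 1
2 ÷ 1 → quotient 2, remainder 0

[-7; 1, 2]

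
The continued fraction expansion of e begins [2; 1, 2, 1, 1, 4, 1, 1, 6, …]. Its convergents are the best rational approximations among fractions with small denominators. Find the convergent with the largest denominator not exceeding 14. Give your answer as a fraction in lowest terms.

19/7

List convergents until the denominator exceeds the bound:
a_0 = 2: 2/1  (≤ bound)
a_1 = 1: 3/1  (≤ bound)
a_2 = 2: 8/3  (≤ bound)
a_3 = 1: 11/4  (≤ bound)
a_4 = 1: 19/7  (≤ bound)
a_5 = 4: 87/32  (> 14, stop)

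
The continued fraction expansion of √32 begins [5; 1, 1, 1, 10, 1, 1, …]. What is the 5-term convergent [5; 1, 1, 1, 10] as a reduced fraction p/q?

a_0 = 5: 5/1
a_1 = 1: 6/1
a_2 = 1: 11/2
a_3 = 1: 17/3
a_4 = 10: 181/32

181/32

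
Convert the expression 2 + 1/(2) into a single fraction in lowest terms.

Start with 2.
2 + 1/(2/1) = 2 + 1/2 = 5/2

5/2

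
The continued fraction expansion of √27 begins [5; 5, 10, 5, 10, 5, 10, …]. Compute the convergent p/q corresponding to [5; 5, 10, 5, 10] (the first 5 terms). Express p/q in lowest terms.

Start with 10.
5 + 1/(10/1) = 5 + 1/10 = 51/10
10 + 1/(51/10) = 10 + 10/51 = 520/51
5 + 1/(520/51) = 5 + 51/520 = 2651/520
5 + 1/(2651/520) = 5 + 520/2651 = 13775/2651

13775/2651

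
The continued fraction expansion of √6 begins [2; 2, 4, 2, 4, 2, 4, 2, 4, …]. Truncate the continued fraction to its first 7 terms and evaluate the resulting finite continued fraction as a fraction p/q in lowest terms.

2158/881

Start with 4.
2 + 1/(4/1) = 2 + 1/4 = 9/4
4 + 1/(9/4) = 4 + 4/9 = 40/9
2 + 1/(40/9) = 2 + 9/40 = 89/40
4 + 1/(89/40) = 4 + 40/89 = 396/89
2 + 1/(396/89) = 2 + 89/396 = 881/396
2 + 1/(881/396) = 2 + 396/881 = 2158/881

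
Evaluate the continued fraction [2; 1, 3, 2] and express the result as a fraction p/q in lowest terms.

a_0 = 2: 2/1
a_1 = 1: 3/1
a_2 = 3: 11/4
a_3 = 2: 25/9

25/9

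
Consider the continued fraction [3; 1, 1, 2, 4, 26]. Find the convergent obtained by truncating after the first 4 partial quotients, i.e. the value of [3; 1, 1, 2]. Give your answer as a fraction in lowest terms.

18/5

a_0 = 3: 3/1
a_1 = 1: 4/1
a_2 = 1: 7/2
a_3 = 2: 18/5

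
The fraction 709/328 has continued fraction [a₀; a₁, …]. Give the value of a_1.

6

⌊709/328⌋ = 2, remainder 53
⌊328/53⌋ = 6, remainder 10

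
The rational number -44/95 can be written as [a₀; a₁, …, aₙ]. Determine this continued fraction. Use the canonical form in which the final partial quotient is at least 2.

[-1; 1, 1, 6, 3, 2]

Apply division with remainder until the remainder is 0:
-44 = -1·95 + 51, so a_0 = -1
95 = 1·51 + 44, so a_1 = 1
51 = 1·44 + 7, so a_2 = 1
44 = 6·7 + 2, so a_3 = 6
7 = 3·2 + 1, so a_4 = 3
2 = 2·1 + 0, so a_5 = 2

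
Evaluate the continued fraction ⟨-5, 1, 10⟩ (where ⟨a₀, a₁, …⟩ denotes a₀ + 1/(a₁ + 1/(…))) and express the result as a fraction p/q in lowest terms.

a_0 = -5: -5/1
a_1 = 1: -4/1
a_2 = 10: -45/11

-45/11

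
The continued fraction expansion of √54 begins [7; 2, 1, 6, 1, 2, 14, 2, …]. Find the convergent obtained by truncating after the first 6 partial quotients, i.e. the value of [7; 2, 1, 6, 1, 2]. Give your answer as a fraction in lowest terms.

485/66

a_0 = 7: 7/1
a_1 = 2: 15/2
a_2 = 1: 22/3
a_3 = 6: 147/20
a_4 = 1: 169/23
a_5 = 2: 485/66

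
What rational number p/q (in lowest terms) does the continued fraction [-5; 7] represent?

-34/7

Start with 7.
-5 + 1/(7/1) = -5 + 1/7 = -34/7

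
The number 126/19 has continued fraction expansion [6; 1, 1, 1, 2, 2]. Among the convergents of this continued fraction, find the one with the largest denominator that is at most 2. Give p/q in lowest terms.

a_0 = 6: 6/1  (≤ bound)
a_1 = 1: 7/1  (≤ bound)
a_2 = 1: 13/2  (≤ bound)
a_3 = 1: 20/3  (> 2, stop)

13/2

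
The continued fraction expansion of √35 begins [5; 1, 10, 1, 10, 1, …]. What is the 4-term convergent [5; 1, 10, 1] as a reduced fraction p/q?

a_0 = 5: 5/1
a_1 = 1: 6/1
a_2 = 10: 65/11
a_3 = 1: 71/12

71/12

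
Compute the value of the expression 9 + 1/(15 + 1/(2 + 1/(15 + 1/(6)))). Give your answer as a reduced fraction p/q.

Start with 6.
15 + 1/(6/1) = 15 + 1/6 = 91/6
2 + 1/(91/6) = 2 + 6/91 = 188/91
15 + 1/(188/91) = 15 + 91/188 = 2911/188
9 + 1/(2911/188) = 9 + 188/2911 = 26387/2911

26387/2911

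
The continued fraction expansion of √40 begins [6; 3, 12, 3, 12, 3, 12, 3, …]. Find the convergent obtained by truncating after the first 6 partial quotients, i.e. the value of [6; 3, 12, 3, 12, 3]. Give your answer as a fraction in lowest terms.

Start with 3.
12 + 1/(3/1) = 12 + 1/3 = 37/3
3 + 1/(37/3) = 3 + 3/37 = 114/37
12 + 1/(114/37) = 12 + 37/114 = 1405/114
3 + 1/(1405/114) = 3 + 114/1405 = 4329/1405
6 + 1/(4329/1405) = 6 + 1405/4329 = 27379/4329

27379/4329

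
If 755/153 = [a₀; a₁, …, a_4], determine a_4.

Repeatedly divide and take the remainder:
⌊755/153⌋ = 4, remainder 143
⌊153/143⌋ = 1, remainder 10
⌊143/10⌋ = 14, remainder 3
⌊10/3⌋ = 3, remainder 1
⌊3/1⌋ = 3, remainder 0

3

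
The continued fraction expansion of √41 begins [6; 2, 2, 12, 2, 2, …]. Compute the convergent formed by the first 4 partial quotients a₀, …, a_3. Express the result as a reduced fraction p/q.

Collapse the nested fraction from the inside out:
Start with 12.
2 + 1/(12/1) = 2 + 1/12 = 25/12
2 + 1/(25/12) = 2 + 12/25 = 62/25
6 + 1/(62/25) = 6 + 25/62 = 397/62

397/62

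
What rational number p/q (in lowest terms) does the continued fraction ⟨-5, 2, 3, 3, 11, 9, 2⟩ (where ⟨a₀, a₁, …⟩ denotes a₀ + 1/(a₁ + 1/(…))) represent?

-22763/4986

a_0 = -5: -5/1
a_1 = 2: -9/2
a_2 = 3: -32/7
a_3 = 3: -105/23
a_4 = 11: -1187/260
a_5 = 9: -10788/2363
a_6 = 2: -22763/4986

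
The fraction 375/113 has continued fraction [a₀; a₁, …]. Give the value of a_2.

7

375 ÷ 113 → quotient 3, remainder 36
113 ÷ 36 → quotient 3, remainder 5
36 ÷ 5 → quotient 7, remainder 1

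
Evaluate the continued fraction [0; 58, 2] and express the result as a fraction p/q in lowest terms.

2/117

Build up convergents one term at a time:
a_0 = 0: 0/1
a_1 = 58: 1/58
a_2 = 2: 2/117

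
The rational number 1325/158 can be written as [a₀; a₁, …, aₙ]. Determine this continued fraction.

[8; 2, 1, 1, 2, 3, 1, 2]

1325 = 8·158 + 61, so a_0 = 8
158 = 2·61 + 36, so a_1 = 2
61 = 1·36 + 25, so a_2 = 1
36 = 1·25 + 11, so a_3 = 1
25 = 2·11 + 3, so a_4 = 2
11 = 3·3 + 2, so a_5 = 3
3 = 1·2 + 1, so a_6 = 1
2 = 2·1 + 0, so a_7 = 2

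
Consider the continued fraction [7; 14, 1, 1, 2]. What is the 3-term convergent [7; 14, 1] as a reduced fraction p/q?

106/15

a_0 = 7: 7/1
a_1 = 14: 99/14
a_2 = 1: 106/15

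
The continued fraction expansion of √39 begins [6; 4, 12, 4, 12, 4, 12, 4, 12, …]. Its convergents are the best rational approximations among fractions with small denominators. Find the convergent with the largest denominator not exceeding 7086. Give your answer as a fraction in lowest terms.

a_0 = 6: 6/1  (≤ bound)
a_1 = 4: 25/4  (≤ bound)
a_2 = 12: 306/49  (≤ bound)
a_3 = 4: 1249/200  (≤ bound)
a_4 = 12: 15294/2449  (≤ bound)
a_5 = 4: 62425/9996  (> 7086, stop)

15294/2449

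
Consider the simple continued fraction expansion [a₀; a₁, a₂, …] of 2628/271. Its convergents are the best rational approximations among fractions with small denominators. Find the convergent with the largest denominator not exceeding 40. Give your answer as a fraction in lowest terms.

a_0 = 9: 9/1  (≤ bound)
a_1 = 1: 10/1  (≤ bound)
a_2 = 2: 29/3  (≤ bound)
a_3 = 3: 97/10  (≤ bound)
a_4 = 3: 320/33  (≤ bound)
a_5 = 1: 417/43  (> 40, stop)

320/33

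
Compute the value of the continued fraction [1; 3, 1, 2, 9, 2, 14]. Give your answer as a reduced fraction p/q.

3995/3141

a_0 = 1: 1/1
a_1 = 3: 4/3
a_2 = 1: 5/4
a_3 = 2: 14/11
a_4 = 9: 131/103
a_5 = 2: 276/217
a_6 = 14: 3995/3141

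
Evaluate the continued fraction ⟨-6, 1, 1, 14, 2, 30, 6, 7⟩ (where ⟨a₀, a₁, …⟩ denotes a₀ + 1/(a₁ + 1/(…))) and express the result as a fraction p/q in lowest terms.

Compute successive convergents:
a_0 = -6: -6/1
a_1 = 1: -5/1
a_2 = 1: -11/2
a_3 = 14: -159/29
a_4 = 2: -329/60
a_5 = 30: -10029/1829
a_6 = 6: -60503/11034
a_7 = 7: -433550/79067

-433550/79067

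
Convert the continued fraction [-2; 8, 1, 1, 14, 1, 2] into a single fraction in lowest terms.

-1459/775

Starting at the tail and folding back:
Start with 2.
1 + 1/(2/1) = 1 + 1/2 = 3/2
14 + 1/(3/2) = 14 + 2/3 = 44/3
1 + 1/(44/3) = 1 + 3/44 = 47/44
1 + 1/(47/44) = 1 + 44/47 = 91/47
8 + 1/(91/47) = 8 + 47/91 = 775/91
-2 + 1/(775/91) = -2 + 91/775 = -1459/775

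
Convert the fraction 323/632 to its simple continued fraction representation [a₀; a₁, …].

[0; 1, 1, 22, 14]

323 ÷ 632 → quotient 0, remainder 323
632 ÷ 323 → quotient 1, remainder 309
323 ÷ 309 → quotient 1, remainder 14
309 ÷ 14 → quotient 22, remainder 1
14 ÷ 1 → quotient 14, remainder 0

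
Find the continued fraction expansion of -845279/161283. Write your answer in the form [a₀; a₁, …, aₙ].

Apply division with remainder until the remainder is 0:
-845279 = -6·161283 + 122419, so a_0 = -6
161283 = 1·122419 + 38864, so a_1 = 1
122419 = 3·38864 + 5827, so a_2 = 3
38864 = 6·5827 + 3902, so a_3 = 6
5827 = 1·3902 + 1925, so a_4 = 1
3902 = 2·1925 + 52, so a_5 = 2
1925 = 37·52 + 1, so a_6 = 37
52 = 52·1 + 0, so a_7 = 52

[-6; 1, 3, 6, 1, 2, 37, 52]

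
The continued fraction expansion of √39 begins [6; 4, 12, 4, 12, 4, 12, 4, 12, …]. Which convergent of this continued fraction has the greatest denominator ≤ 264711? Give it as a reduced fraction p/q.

a_0 = 6: 6/1  (≤ bound)
a_1 = 4: 25/4  (≤ bound)
a_2 = 12: 306/49  (≤ bound)
a_3 = 4: 1249/200  (≤ bound)
a_4 = 12: 15294/2449  (≤ bound)
a_5 = 4: 62425/9996  (≤ bound)
a_6 = 12: 764394/122401  (≤ bound)
a_7 = 4: 3120001/499600  (> 264711, stop)

764394/122401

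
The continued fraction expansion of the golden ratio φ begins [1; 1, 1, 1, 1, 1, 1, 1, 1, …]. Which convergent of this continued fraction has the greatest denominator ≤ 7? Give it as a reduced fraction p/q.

a_0 = 1: 1/1  (≤ bound)
a_1 = 1: 2/1  (≤ bound)
a_2 = 1: 3/2  (≤ bound)
a_3 = 1: 5/3  (≤ bound)
a_4 = 1: 8/5  (≤ bound)
a_5 = 1: 13/8  (> 7, stop)

8/5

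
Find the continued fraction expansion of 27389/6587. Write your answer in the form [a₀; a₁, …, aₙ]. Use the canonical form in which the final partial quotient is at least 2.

Repeatedly divide and take the remainder:
27389 ÷ 6587 → quotient 4, remainder 1041
6587 ÷ 1041 → quotient 6, remainder 341
1041 ÷ 341 → quotient 3, remainder 18
341 ÷ 18 → quotient 18, remainder 17
18 ÷ 17 → quotient 1, remainder 1
17 ÷ 1 → quotient 17, remainder 0

[4; 6, 3, 18, 1, 17]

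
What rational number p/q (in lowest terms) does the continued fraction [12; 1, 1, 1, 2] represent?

Start with 2.
1 + 1/(2/1) = 1 + 1/2 = 3/2
1 + 1/(3/2) = 1 + 2/3 = 5/3
1 + 1/(5/3) = 1 + 3/5 = 8/5
12 + 1/(8/5) = 12 + 5/8 = 101/8

101/8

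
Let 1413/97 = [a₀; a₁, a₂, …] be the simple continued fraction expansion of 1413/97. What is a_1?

Repeatedly divide and take the remainder:
1413 ÷ 97 → quotient 14, remainder 55
97 ÷ 55 → quotient 1, remainder 42

1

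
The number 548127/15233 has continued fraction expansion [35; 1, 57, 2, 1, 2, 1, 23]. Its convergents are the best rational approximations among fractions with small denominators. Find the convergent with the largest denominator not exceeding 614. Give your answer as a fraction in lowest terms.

a_0 = 35: 35/1  (≤ bound)
a_1 = 1: 36/1  (≤ bound)
a_2 = 57: 2087/58  (≤ bound)
a_3 = 2: 4210/117  (≤ bound)
a_4 = 1: 6297/175  (≤ bound)
a_5 = 2: 16804/467  (≤ bound)
a_6 = 1: 23101/642  (> 614, stop)

16804/467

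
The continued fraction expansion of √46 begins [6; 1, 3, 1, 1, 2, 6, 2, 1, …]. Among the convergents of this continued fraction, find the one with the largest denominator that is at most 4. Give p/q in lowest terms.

a_0 = 6: 6/1  (≤ bound)
a_1 = 1: 7/1  (≤ bound)
a_2 = 3: 27/4  (≤ bound)
a_3 = 1: 34/5  (> 4, stop)

27/4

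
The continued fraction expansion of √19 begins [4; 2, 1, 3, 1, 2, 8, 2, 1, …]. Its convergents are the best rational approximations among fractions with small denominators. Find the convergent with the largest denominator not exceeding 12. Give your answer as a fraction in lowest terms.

a_0 = 4: 4/1  (≤ bound)
a_1 = 2: 9/2  (≤ bound)
a_2 = 1: 13/3  (≤ bound)
a_3 = 3: 48/11  (≤ bound)
a_4 = 1: 61/14  (> 12, stop)

48/11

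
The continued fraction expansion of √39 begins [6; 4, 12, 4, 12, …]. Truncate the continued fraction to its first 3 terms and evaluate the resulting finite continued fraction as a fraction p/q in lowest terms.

Start with 12.
4 + 1/(12/1) = 4 + 1/12 = 49/12
6 + 1/(49/12) = 6 + 12/49 = 306/49

306/49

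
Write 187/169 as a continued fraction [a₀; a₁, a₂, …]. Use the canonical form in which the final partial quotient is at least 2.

187 ÷ 169 → quotient 1, remainder 18
169 ÷ 18 → quotient 9, remainder 7
18 ÷ 7 → quotient 2, remainder 4
7 ÷ 4 → quotient 1, remainder 3
4 ÷ 3 → quotient 1, remainder 1
3 ÷ 1 → quotient 3, remainder 0

[1; 9, 2, 1, 1, 3]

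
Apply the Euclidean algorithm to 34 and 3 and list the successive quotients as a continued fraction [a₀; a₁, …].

[11; 3]

34 ÷ 3 → quotient 11, remainder 1
3 ÷ 1 → quotient 3, remainder 0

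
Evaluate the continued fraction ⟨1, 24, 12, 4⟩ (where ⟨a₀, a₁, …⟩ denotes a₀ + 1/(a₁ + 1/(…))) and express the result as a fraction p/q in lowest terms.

1229/1180

Start with 4.
12 + 1/(4/1) = 12 + 1/4 = 49/4
24 + 1/(49/4) = 24 + 4/49 = 1180/49
1 + 1/(1180/49) = 1 + 49/1180 = 1229/1180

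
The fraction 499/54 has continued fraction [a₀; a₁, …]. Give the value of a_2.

499 = 9·54 + 13, so a_0 = 9
54 = 4·13 + 2, so a_1 = 4
13 = 6·2 + 1, so a_2 = 6

6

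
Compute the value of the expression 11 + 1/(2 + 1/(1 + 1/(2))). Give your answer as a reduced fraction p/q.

a_0 = 11: 11/1
a_1 = 2: 23/2
a_2 = 1: 34/3
a_3 = 2: 91/8

91/8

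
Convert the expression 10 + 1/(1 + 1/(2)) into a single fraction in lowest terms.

32/3

Start with 2.
1 + 1/(2/1) = 1 + 1/2 = 3/2
10 + 1/(3/2) = 10 + 2/3 = 32/3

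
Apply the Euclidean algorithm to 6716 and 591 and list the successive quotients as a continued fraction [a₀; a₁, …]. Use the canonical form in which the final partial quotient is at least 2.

[11; 2, 1, 2, 1, 53]

⌊6716/591⌋ = 11, remainder 215
⌊591/215⌋ = 2, remainder 161
⌊215/161⌋ = 1, remainder 54
⌊161/54⌋ = 2, remainder 53
⌊54/53⌋ = 1, remainder 1
⌊53/1⌋ = 53, remainder 0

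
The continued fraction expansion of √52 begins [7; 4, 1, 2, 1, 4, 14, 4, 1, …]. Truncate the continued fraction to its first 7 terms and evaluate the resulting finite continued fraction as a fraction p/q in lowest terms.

Build up convergents one term at a time:
a_0 = 7: 7/1
a_1 = 4: 29/4
a_2 = 1: 36/5
a_3 = 2: 101/14
a_4 = 1: 137/19
a_5 = 4: 649/90
a_6 = 14: 9223/1279

9223/1279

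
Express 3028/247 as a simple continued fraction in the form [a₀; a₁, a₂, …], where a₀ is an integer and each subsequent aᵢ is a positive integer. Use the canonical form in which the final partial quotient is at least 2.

[12; 3, 1, 6, 9]

⌊3028/247⌋ = 12, remainder 64
⌊247/64⌋ = 3, remainder 55
⌊64/55⌋ = 1, remainder 9
⌊55/9⌋ = 6, remainder 1
⌊9/1⌋ = 9, remainder 0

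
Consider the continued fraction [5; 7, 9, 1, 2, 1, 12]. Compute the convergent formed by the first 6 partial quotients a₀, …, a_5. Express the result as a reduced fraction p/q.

1424/277

Starting at the tail and folding back:
Start with 1.
2 + 1/(1/1) = 2 + 1/1 = 3/1
1 + 1/(3/1) = 1 + 1/3 = 4/3
9 + 1/(4/3) = 9 + 3/4 = 39/4
7 + 1/(39/4) = 7 + 4/39 = 277/39
5 + 1/(277/39) = 5 + 39/277 = 1424/277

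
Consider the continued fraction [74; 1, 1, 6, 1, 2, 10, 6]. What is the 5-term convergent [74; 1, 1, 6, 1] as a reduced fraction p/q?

1118/15

Start with 1.
6 + 1/(1/1) = 6 + 1/1 = 7/1
1 + 1/(7/1) = 1 + 1/7 = 8/7
1 + 1/(8/7) = 1 + 7/8 = 15/8
74 + 1/(15/8) = 74 + 8/15 = 1118/15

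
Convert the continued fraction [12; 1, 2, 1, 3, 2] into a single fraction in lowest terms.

433/34

Collapse the nested fraction from the inside out:
Start with 2.
3 + 1/(2/1) = 3 + 1/2 = 7/2
1 + 1/(7/2) = 1 + 2/7 = 9/7
2 + 1/(9/7) = 2 + 7/9 = 25/9
1 + 1/(25/9) = 1 + 9/25 = 34/25
12 + 1/(34/25) = 12 + 25/34 = 433/34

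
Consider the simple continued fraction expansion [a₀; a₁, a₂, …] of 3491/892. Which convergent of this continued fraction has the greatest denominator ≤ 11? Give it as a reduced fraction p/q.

43/11

a_0 = 3: 3/1  (≤ bound)
a_1 = 1: 4/1  (≤ bound)
a_2 = 10: 43/11  (≤ bound)
a_3 = 1: 47/12  (> 11, stop)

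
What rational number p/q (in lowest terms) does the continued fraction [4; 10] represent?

a_0 = 4: 4/1
a_1 = 10: 41/10

41/10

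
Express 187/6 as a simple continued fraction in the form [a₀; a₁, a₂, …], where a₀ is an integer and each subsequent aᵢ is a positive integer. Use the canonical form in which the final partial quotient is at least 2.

[31; 6]

187 ÷ 6 → quotient 31, remainder 1
6 ÷ 1 → quotient 6, remainder 0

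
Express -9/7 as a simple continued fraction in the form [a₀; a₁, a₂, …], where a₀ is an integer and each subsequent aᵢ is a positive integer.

[-2; 1, 2, 2]

Repeatedly divide and take the remainder:
⌊-9/7⌋ = -2, remainder 5
⌊7/5⌋ = 1, remainder 2
⌊5/2⌋ = 2, remainder 1
⌊2/1⌋ = 2, remainder 0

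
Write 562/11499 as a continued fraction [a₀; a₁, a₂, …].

[0; 20, 2, 5, 1, 7, 1, 4]

Repeatedly divide and take the remainder:
⌊562/11499⌋ = 0, remainder 562
⌊11499/562⌋ = 20, remainder 259
⌊562/259⌋ = 2, remainder 44
⌊259/44⌋ = 5, remainder 39
⌊44/39⌋ = 1, remainder 5
⌊39/5⌋ = 7, remainder 4
⌊5/4⌋ = 1, remainder 1
⌊4/1⌋ = 4, remainder 0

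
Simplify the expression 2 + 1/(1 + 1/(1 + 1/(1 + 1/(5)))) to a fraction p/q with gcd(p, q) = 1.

Work from the innermost term outward:
Start with 5.
1 + 1/(5/1) = 1 + 1/5 = 6/5
1 + 1/(6/5) = 1 + 5/6 = 11/6
1 + 1/(11/6) = 1 + 6/11 = 17/11
2 + 1/(17/11) = 2 + 11/17 = 45/17

45/17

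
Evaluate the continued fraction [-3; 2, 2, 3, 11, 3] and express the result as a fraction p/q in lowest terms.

-1535/593

Compute successive convergents:
a_0 = -3: -3/1
a_1 = 2: -5/2
a_2 = 2: -13/5
a_3 = 3: -44/17
a_4 = 11: -497/192
a_5 = 3: -1535/593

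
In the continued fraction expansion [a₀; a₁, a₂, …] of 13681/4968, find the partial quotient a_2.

⌊13681/4968⌋ = 2, remainder 3745
⌊4968/3745⌋ = 1, remainder 1223
⌊3745/1223⌋ = 3, remainder 76

3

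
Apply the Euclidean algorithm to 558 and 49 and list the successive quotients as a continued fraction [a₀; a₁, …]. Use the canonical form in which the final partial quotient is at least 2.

Apply division with remainder until the remainder is 0:
⌊558/49⌋ = 11, remainder 19
⌊49/19⌋ = 2, remainder 11
⌊19/11⌋ = 1, remainder 8
⌊11/8⌋ = 1, remainder 3
⌊8/3⌋ = 2, remainder 2
⌊3/2⌋ = 1, remainder 1
⌊2/1⌋ = 2, remainder 0

[11; 2, 1, 1, 2, 1, 2]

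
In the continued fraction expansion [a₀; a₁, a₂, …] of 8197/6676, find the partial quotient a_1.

8197 ÷ 6676 → quotient 1, remainder 1521
6676 ÷ 1521 → quotient 4, remainder 592

4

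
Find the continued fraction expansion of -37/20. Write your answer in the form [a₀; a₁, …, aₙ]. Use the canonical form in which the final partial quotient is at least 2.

[-2; 6, 1, 2]

Run the Euclidean algorithm, recording each quotient:
⌊-37/20⌋ = -2, remainder 3
⌊20/3⌋ = 6, remainder 2
⌊3/2⌋ = 1, remainder 1
⌊2/1⌋ = 2, remainder 0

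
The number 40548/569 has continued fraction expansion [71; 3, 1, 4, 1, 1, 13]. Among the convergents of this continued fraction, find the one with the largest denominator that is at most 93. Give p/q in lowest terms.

2993/42

a_0 = 71: 71/1  (≤ bound)
a_1 = 3: 214/3  (≤ bound)
a_2 = 1: 285/4  (≤ bound)
a_3 = 4: 1354/19  (≤ bound)
a_4 = 1: 1639/23  (≤ bound)
a_5 = 1: 2993/42  (≤ bound)
a_6 = 13: 40548/569  (> 93, stop)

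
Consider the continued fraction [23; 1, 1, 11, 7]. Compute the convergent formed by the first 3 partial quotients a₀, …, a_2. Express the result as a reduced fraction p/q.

Starting at the tail and folding back:
Start with 1.
1 + 1/(1/1) = 1 + 1/1 = 2/1
23 + 1/(2/1) = 23 + 1/2 = 47/2

47/2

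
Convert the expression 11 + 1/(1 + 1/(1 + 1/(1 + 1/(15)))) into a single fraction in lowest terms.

a_0 = 11: 11/1
a_1 = 1: 12/1
a_2 = 1: 23/2
a_3 = 1: 35/3
a_4 = 15: 548/47

548/47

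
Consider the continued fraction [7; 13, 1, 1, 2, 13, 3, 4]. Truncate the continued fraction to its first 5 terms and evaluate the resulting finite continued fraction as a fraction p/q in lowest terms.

481/68

a_0 = 7: 7/1
a_1 = 13: 92/13
a_2 = 1: 99/14
a_3 = 1: 191/27
a_4 = 2: 481/68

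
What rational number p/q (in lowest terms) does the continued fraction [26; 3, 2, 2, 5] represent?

2419/92

a_0 = 26: 26/1
a_1 = 3: 79/3
a_2 = 2: 184/7
a_3 = 2: 447/17
a_4 = 5: 2419/92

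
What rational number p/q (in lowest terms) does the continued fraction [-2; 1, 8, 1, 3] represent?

Build up convergents one term at a time:
a_0 = -2: -2/1
a_1 = 1: -1/1
a_2 = 8: -10/9
a_3 = 1: -11/10
a_4 = 3: -43/39

-43/39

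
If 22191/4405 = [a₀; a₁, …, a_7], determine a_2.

1

Repeatedly divide and take the remainder:
22191 = 5·4405 + 166, so a_0 = 5
4405 = 26·166 + 89, so a_1 = 26
166 = 1·89 + 77, so a_2 = 1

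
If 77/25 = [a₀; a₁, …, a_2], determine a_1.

12

⌊77/25⌋ = 3, remainder 2
⌊25/2⌋ = 12, remainder 1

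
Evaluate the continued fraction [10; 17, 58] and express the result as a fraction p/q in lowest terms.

Work from the innermost term outward:
Start with 58.
17 + 1/(58/1) = 17 + 1/58 = 987/58
10 + 1/(987/58) = 10 + 58/987 = 9928/987

9928/987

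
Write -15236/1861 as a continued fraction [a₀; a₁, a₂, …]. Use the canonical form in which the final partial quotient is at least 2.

Apply division with remainder until the remainder is 0:
-15236 ÷ 1861 → quotient -9, remainder 1513
1861 ÷ 1513 → quotient 1, remainder 348
1513 ÷ 348 → quotient 4, remainder 121
348 ÷ 121 → quotient 2, remainder 106
121 ÷ 106 → quotient 1, remainder 15
106 ÷ 15 → quotient 7, remainder 1
15 ÷ 1 → quotient 15, remainder 0

[-9; 1, 4, 2, 1, 7, 15]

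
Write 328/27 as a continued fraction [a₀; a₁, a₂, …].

[12; 6, 1, 3]

Apply division with remainder until the remainder is 0:
328 ÷ 27 → quotient 12, remainder 4
27 ÷ 4 → quotient 6, remainder 3
4 ÷ 3 → quotient 1, remainder 1
3 ÷ 1 → quotient 3, remainder 0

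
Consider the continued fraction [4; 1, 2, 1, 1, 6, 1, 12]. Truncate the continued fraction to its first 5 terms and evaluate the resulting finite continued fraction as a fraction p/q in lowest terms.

33/7

Use the convergent recurrence hₖ = aₖ·hₖ₋₁ + hₖ₋₂ (and likewise for the denominators kₖ):
a_0 = 4: 4/1
a_1 = 1: 5/1
a_2 = 2: 14/3
a_3 = 1: 19/4
a_4 = 1: 33/7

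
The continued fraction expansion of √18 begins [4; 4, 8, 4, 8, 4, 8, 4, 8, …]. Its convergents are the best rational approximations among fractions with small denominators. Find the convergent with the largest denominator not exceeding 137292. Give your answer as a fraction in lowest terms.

a_0 = 4: 4/1  (≤ bound)
a_1 = 4: 17/4  (≤ bound)
a_2 = 8: 140/33  (≤ bound)
a_3 = 4: 577/136  (≤ bound)
a_4 = 8: 4756/1121  (≤ bound)
a_5 = 4: 19601/4620  (≤ bound)
a_6 = 8: 161564/38081  (≤ bound)
a_7 = 4: 665857/156944  (> 137292, stop)

161564/38081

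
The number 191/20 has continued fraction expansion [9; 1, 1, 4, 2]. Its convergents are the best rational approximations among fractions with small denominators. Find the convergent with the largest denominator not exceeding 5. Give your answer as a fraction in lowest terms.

19/2

a_0 = 9: 9/1  (≤ bound)
a_1 = 1: 10/1  (≤ bound)
a_2 = 1: 19/2  (≤ bound)
a_3 = 4: 86/9  (> 5, stop)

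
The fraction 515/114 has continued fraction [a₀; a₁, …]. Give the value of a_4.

515 ÷ 114 → quotient 4, remainder 59
114 ÷ 59 → quotient 1, remainder 55
59 ÷ 55 → quotient 1, remainder 4
55 ÷ 4 → quotient 13, remainder 3
4 ÷ 3 → quotient 1, remainder 1

1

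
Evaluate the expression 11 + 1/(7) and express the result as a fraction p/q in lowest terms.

a_0 = 11: 11/1
a_1 = 7: 78/7

78/7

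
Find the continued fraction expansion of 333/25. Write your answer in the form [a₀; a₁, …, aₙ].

⌊333/25⌋ = 13, remainder 8
⌊25/8⌋ = 3, remainder 1
⌊8/1⌋ = 8, remainder 0

[13; 3, 8]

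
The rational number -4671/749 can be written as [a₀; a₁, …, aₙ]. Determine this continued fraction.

[-7; 1, 3, 4, 3, 6, 2]

⌊-4671/749⌋ = -7, remainder 572
⌊749/572⌋ = 1, remainder 177
⌊572/177⌋ = 3, remainder 41
⌊177/41⌋ = 4, remainder 13
⌊41/13⌋ = 3, remainder 2
⌊13/2⌋ = 6, remainder 1
⌊2/1⌋ = 2, remainder 0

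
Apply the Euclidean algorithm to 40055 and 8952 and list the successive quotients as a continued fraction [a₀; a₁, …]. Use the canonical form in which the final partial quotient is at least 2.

[4; 2, 9, 3, 1, 1, 1, 41]

Run the Euclidean algorithm, recording each quotient:
40055 ÷ 8952 → quotient 4, remainder 4247
8952 ÷ 4247 → quotient 2, remainder 458
4247 ÷ 458 → quotient 9, remainder 125
458 ÷ 125 → quotient 3, remainder 83
125 ÷ 83 → quotient 1, remainder 42
83 ÷ 42 → quotient 1, remainder 41
42 ÷ 41 → quotient 1, remainder 1
41 ÷ 1 → quotient 41, remainder 0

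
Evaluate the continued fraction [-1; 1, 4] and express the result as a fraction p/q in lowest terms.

Compute successive convergents:
a_0 = -1: -1/1
a_1 = 1: 0/1
a_2 = 4: -1/5

-1/5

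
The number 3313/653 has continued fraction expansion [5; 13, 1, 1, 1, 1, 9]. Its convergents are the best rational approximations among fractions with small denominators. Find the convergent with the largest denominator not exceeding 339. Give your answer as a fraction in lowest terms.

345/68

a_0 = 5: 5/1  (≤ bound)
a_1 = 13: 66/13  (≤ bound)
a_2 = 1: 71/14  (≤ bound)
a_3 = 1: 137/27  (≤ bound)
a_4 = 1: 208/41  (≤ bound)
a_5 = 1: 345/68  (≤ bound)
a_6 = 9: 3313/653  (> 339, stop)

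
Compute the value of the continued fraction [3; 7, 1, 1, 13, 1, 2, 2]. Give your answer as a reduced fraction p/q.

4687/1496

Start with 2.
2 + 1/(2/1) = 2 + 1/2 = 5/2
1 + 1/(5/2) = 1 + 2/5 = 7/5
13 + 1/(7/5) = 13 + 5/7 = 96/7
1 + 1/(96/7) = 1 + 7/96 = 103/96
1 + 1/(103/96) = 1 + 96/103 = 199/103
7 + 1/(199/103) = 7 + 103/199 = 1496/199
3 + 1/(1496/199) = 3 + 199/1496 = 4687/1496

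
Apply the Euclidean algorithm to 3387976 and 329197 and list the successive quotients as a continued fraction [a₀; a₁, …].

[10; 3, 2, 3, 58, 13, 18]

Repeatedly divide and take the remainder:
⌊3387976/329197⌋ = 10, remainder 96006
⌊329197/96006⌋ = 3, remainder 41179
⌊96006/41179⌋ = 2, remainder 13648
⌊41179/13648⌋ = 3, remainder 235
⌊13648/235⌋ = 58, remainder 18
⌊235/18⌋ = 13, remainder 1
⌊18/1⌋ = 18, remainder 0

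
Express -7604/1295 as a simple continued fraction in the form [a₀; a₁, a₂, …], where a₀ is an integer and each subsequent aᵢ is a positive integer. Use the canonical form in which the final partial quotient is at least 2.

Repeatedly divide and take the remainder:
⌊-7604/1295⌋ = -6, remainder 166
⌊1295/166⌋ = 7, remainder 133
⌊166/133⌋ = 1, remainder 33
⌊133/33⌋ = 4, remainder 1
⌊33/1⌋ = 33, remainder 0

[-6; 7, 1, 4, 33]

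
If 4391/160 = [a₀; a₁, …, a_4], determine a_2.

⌊4391/160⌋ = 27, remainder 71
⌊160/71⌋ = 2, remainder 18
⌊71/18⌋ = 3, remainder 17

3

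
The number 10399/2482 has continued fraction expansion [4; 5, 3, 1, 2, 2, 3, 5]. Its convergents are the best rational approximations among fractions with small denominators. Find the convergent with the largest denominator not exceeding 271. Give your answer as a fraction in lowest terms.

574/137

a_0 = 4: 4/1  (≤ bound)
a_1 = 5: 21/5  (≤ bound)
a_2 = 3: 67/16  (≤ bound)
a_3 = 1: 88/21  (≤ bound)
a_4 = 2: 243/58  (≤ bound)
a_5 = 2: 574/137  (≤ bound)
a_6 = 3: 1965/469  (> 271, stop)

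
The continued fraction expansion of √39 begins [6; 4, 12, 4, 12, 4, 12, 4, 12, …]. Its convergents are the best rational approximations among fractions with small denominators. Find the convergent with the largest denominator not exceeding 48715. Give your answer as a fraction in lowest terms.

List convergents until the denominator exceeds the bound:
a_0 = 6: 6/1  (≤ bound)
a_1 = 4: 25/4  (≤ bound)
a_2 = 12: 306/49  (≤ bound)
a_3 = 4: 1249/200  (≤ bound)
a_4 = 12: 15294/2449  (≤ bound)
a_5 = 4: 62425/9996  (≤ bound)
a_6 = 12: 764394/122401  (> 48715, stop)

62425/9996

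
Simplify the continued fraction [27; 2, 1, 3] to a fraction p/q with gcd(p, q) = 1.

Work from the innermost term outward:
Start with 3.
1 + 1/(3/1) = 1 + 1/3 = 4/3
2 + 1/(4/3) = 2 + 3/4 = 11/4
27 + 1/(11/4) = 27 + 4/11 = 301/11

301/11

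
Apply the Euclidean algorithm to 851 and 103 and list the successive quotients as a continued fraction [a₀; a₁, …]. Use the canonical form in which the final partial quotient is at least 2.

[8; 3, 1, 4, 2, 2]

Repeatedly divide and take the remainder:
851 ÷ 103 → quotient 8, remainder 27
103 ÷ 27 → quotient 3, remainder 22
27 ÷ 22 → quotient 1, remainder 5
22 ÷ 5 → quotient 4, remainder 2
5 ÷ 2 → quotient 2, remainder 1
2 ÷ 1 → quotient 2, remainder 0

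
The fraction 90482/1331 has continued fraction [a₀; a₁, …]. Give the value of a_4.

5

90482 ÷ 1331 → quotient 67, remainder 1305
1331 ÷ 1305 → quotient 1, remainder 26
1305 ÷ 26 → quotient 50, remainder 5
26 ÷ 5 → quotient 5, remainder 1
5 ÷ 1 → quotient 5, remainder 0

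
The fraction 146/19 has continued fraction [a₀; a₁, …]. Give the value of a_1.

1

146 ÷ 19 → quotient 7, remainder 13
19 ÷ 13 → quotient 1, remainder 6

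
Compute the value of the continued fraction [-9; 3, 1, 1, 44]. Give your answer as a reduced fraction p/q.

Collapse the nested fraction from the inside out:
Start with 44.
1 + 1/(44/1) = 1 + 1/44 = 45/44
1 + 1/(45/44) = 1 + 44/45 = 89/45
3 + 1/(89/45) = 3 + 45/89 = 312/89
-9 + 1/(312/89) = -9 + 89/312 = -2719/312

-2719/312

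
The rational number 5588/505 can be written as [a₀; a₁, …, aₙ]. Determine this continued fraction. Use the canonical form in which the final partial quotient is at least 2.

Repeatedly divide and take the remainder:
5588 ÷ 505 → quotient 11, remainder 33
505 ÷ 33 → quotient 15, remainder 10
33 ÷ 10 → quotient 3, remainder 3
10 ÷ 3 → quotient 3, remainder 1
3 ÷ 1 → quotient 3, remainder 0

[11; 15, 3, 3, 3]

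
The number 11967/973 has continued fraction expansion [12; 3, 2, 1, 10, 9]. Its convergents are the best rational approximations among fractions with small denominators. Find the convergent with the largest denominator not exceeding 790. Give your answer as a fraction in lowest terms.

List convergents until the denominator exceeds the bound:
a_0 = 12: 12/1  (≤ bound)
a_1 = 3: 37/3  (≤ bound)
a_2 = 2: 86/7  (≤ bound)
a_3 = 1: 123/10  (≤ bound)
a_4 = 10: 1316/107  (≤ bound)
a_5 = 9: 11967/973  (> 790, stop)

1316/107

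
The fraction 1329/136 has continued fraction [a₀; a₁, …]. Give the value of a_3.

1329 = 9·136 + 105, so a_0 = 9
136 = 1·105 + 31, so a_1 = 1
105 = 3·31 + 12, so a_2 = 3
31 = 2·12 + 7, so a_3 = 2

2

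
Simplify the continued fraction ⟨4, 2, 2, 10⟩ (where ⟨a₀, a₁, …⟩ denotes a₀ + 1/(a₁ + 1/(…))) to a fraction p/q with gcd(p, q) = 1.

Start with 10.
2 + 1/(10/1) = 2 + 1/10 = 21/10
2 + 1/(21/10) = 2 + 10/21 = 52/21
4 + 1/(52/21) = 4 + 21/52 = 229/52

229/52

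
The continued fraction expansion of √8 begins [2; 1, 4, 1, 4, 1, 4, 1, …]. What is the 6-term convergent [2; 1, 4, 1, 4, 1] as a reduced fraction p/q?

a_0 = 2: 2/1
a_1 = 1: 3/1
a_2 = 4: 14/5
a_3 = 1: 17/6
a_4 = 4: 82/29
a_5 = 1: 99/35

99/35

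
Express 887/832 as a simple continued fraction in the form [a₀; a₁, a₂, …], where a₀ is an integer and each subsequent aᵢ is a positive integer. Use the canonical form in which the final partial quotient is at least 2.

[1; 15, 7, 1, 6]

⌊887/832⌋ = 1, remainder 55
⌊832/55⌋ = 15, remainder 7
⌊55/7⌋ = 7, remainder 6
⌊7/6⌋ = 1, remainder 1
⌊6/1⌋ = 6, remainder 0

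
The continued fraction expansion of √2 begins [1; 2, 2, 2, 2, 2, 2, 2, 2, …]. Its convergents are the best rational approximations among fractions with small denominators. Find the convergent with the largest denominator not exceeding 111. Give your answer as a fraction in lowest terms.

a_0 = 1: 1/1  (≤ bound)
a_1 = 2: 3/2  (≤ bound)
a_2 = 2: 7/5  (≤ bound)
a_3 = 2: 17/12  (≤ bound)
a_4 = 2: 41/29  (≤ bound)
a_5 = 2: 99/70  (≤ bound)
a_6 = 2: 239/169  (> 111, stop)

99/70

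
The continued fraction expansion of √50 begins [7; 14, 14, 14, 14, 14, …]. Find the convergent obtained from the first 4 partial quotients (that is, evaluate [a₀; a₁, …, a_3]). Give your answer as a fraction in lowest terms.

a_0 = 7: 7/1
a_1 = 14: 99/14
a_2 = 14: 1393/197
a_3 = 14: 19601/2772

19601/2772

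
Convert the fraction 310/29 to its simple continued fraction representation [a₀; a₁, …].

[10; 1, 2, 4, 2]

Apply division with remainder until the remainder is 0:
⌊310/29⌋ = 10, remainder 20
⌊29/20⌋ = 1, remainder 9
⌊20/9⌋ = 2, remainder 2
⌊9/2⌋ = 4, remainder 1
⌊2/1⌋ = 2, remainder 0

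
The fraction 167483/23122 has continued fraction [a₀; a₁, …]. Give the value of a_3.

167483 = 7·23122 + 5629, so a_0 = 7
23122 = 4·5629 + 606, so a_1 = 4
5629 = 9·606 + 175, so a_2 = 9
606 = 3·175 + 81, so a_3 = 3

3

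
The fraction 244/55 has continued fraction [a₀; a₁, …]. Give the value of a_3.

Repeatedly divide and take the remainder:
⌊244/55⌋ = 4, remainder 24
⌊55/24⌋ = 2, remainder 7
⌊24/7⌋ = 3, remainder 3
⌊7/3⌋ = 2, remainder 1

2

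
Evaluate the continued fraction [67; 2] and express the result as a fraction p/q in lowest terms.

Start with 2.
67 + 1/(2/1) = 67 + 1/2 = 135/2

135/2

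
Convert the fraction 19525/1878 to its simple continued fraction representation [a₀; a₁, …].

[10; 2, 1, 1, 11, 1, 1, 15]

Repeatedly divide and take the remainder:
19525 ÷ 1878 → quotient 10, remainder 745
1878 ÷ 745 → quotient 2, remainder 388
745 ÷ 388 → quotient 1, remainder 357
388 ÷ 357 → quotient 1, remainder 31
357 ÷ 31 → quotient 11, remainder 16
31 ÷ 16 → quotient 1, remainder 15
16 ÷ 15 → quotient 1, remainder 1
15 ÷ 1 → quotient 15, remainder 0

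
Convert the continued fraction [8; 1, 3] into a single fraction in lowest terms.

35/4

a_0 = 8: 8/1
a_1 = 1: 9/1
a_2 = 3: 35/4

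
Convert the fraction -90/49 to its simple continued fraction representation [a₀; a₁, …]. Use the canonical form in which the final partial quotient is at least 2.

Run the Euclidean algorithm, recording each quotient:
-90 = -2·49 + 8, so a_0 = -2
49 = 6·8 + 1, so a_1 = 6
8 = 8·1 + 0, so a_2 = 8

[-2; 6, 8]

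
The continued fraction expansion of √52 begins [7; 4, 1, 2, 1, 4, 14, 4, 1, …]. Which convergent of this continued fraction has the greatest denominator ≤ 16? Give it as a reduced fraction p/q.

List convergents until the denominator exceeds the bound:
a_0 = 7: 7/1  (≤ bound)
a_1 = 4: 29/4  (≤ bound)
a_2 = 1: 36/5  (≤ bound)
a_3 = 2: 101/14  (≤ bound)
a_4 = 1: 137/19  (> 16, stop)

101/14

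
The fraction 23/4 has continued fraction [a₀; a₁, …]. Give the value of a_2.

3

23 = 5·4 + 3, so a_0 = 5
4 = 1·3 + 1, so a_1 = 1
3 = 3·1 + 0, so a_2 = 3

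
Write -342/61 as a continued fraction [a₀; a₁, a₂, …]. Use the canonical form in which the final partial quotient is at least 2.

[-6; 2, 1, 1, 5, 2]

-342 ÷ 61 → quotient -6, remainder 24
61 ÷ 24 → quotient 2, remainder 13
24 ÷ 13 → quotient 1, remainder 11
13 ÷ 11 → quotient 1, remainder 2
11 ÷ 2 → quotient 5, remainder 1
2 ÷ 1 → quotient 2, remainder 0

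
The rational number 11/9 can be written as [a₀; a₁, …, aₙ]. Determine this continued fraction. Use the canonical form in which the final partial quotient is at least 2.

[1; 4, 2]

Run the Euclidean algorithm, recording each quotient:
⌊11/9⌋ = 1, remainder 2
⌊9/2⌋ = 4, remainder 1
⌊2/1⌋ = 2, remainder 0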